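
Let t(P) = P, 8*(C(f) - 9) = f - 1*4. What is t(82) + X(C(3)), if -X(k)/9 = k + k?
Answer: -311/4 ≈ -77.750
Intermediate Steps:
C(f) = 17/2 + f/8 (C(f) = 9 + (f - 1*4)/8 = 9 + (f - 4)/8 = 9 + (-4 + f)/8 = 9 + (-1/2 + f/8) = 17/2 + f/8)
X(k) = -18*k (X(k) = -9*(k + k) = -18*k)
t(82) + X(C(3)) = 82 - 18*(17/2 + (1/8)*3) = 82 - 18*(17/2 + 3/8) = 82 - 18*71/8 = 82 - 639/4 = -311/4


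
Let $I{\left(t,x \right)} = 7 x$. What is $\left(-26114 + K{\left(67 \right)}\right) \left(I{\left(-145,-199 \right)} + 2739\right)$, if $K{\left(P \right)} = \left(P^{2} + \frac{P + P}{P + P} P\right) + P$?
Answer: $-28926886$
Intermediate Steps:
$K{\left(P \right)} = P^{2} + 2 P$ ($K{\left(P \right)} = \left(P^{2} + \frac{2 P}{2 P} P\right) + P = \left(P^{2} + 2 P \frac{1}{2 P} P\right) + P = \left(P^{2} + 1 P\right) + P = \left(P^{2} + P\right) + P = \left(P + P^{2}\right) + P = P^{2} + 2 P$)
$\left(-26114 + K{\left(67 \right)}\right) \left(I{\left(-145,-199 \right)} + 2739\right) = \left(-26114 + 67 \left(2 + 67\right)\right) \left(7 \left(-199\right) + 2739\right) = \left(-26114 + 67 \cdot 69\right) \left(-1393 + 2739\right) = \left(-26114 + 4623\right) 1346 = \left(-21491\right) 1346 = -28926886$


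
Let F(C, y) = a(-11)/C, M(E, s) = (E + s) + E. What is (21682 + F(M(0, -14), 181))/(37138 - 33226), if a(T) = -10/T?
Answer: 556503/100408 ≈ 5.5424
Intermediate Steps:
M(E, s) = s + 2*E
F(C, y) = 10/(11*C) (F(C, y) = (-10/(-11))/C = (-10*(-1/11))/C = 10/(11*C))
(21682 + F(M(0, -14), 181))/(37138 - 33226) = (21682 + 10/(11*(-14 + 2*0)))/(37138 - 33226) = (21682 + 10/(11*(-14 + 0)))/3912 = (21682 + (10/11)/(-14))*(1/3912) = (21682 + (10/11)*(-1/14))*(1/3912) = (21682 - 5/77)*(1/3912) = (1669509/77)*(1/3912) = 556503/100408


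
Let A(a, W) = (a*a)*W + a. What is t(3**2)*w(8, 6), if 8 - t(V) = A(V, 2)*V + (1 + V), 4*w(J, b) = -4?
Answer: 1541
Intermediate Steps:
A(a, W) = a + W*a**2 (A(a, W) = a**2*W + a = W*a**2 + a = a + W*a**2)
w(J, b) = -1 (w(J, b) = (1/4)*(-4) = -1)
t(V) = 7 - V - V**2*(1 + 2*V) (t(V) = 8 - ((V*(1 + 2*V))*V + (1 + V)) = 8 - (V**2*(1 + 2*V) + (1 + V)) = 8 - (1 + V + V**2*(1 + 2*V)) = 8 + (-1 - V - V**2*(1 + 2*V)) = 7 - V - V**2*(1 + 2*V))
t(3**2)*w(8, 6) = (7 - 1*3**2 - (3**2)**2 - 2*(3**2)**3)*(-1) = (7 - 1*9 - 1*9**2 - 2*9**3)*(-1) = (7 - 9 - 1*81 - 2*729)*(-1) = (7 - 9 - 81 - 1458)*(-1) = -1541*(-1) = 1541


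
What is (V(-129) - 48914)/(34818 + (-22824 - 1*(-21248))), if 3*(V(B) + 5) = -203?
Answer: -6680/4533 ≈ -1.4736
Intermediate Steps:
V(B) = -218/3 (V(B) = -5 + (⅓)*(-203) = -5 - 203/3 = -218/3)
(V(-129) - 48914)/(34818 + (-22824 - 1*(-21248))) = (-218/3 - 48914)/(34818 + (-22824 - 1*(-21248))) = -146960/(3*(34818 + (-22824 + 21248))) = -146960/(3*(34818 - 1576)) = -146960/3/33242 = -146960/3*1/33242 = -6680/4533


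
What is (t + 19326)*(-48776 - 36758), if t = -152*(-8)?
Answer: -1757039428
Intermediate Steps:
t = 1216
(t + 19326)*(-48776 - 36758) = (1216 + 19326)*(-48776 - 36758) = 20542*(-85534) = -1757039428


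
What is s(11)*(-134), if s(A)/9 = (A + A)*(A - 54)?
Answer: 1140876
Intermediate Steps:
s(A) = 18*A*(-54 + A) (s(A) = 9*((A + A)*(A - 54)) = 9*((2*A)*(-54 + A)) = 9*(2*A*(-54 + A)) = 18*A*(-54 + A))
s(11)*(-134) = (18*11*(-54 + 11))*(-134) = (18*11*(-43))*(-134) = -8514*(-134) = 1140876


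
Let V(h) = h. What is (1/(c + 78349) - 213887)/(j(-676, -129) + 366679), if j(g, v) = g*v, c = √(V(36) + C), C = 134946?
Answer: -1312930552505104/2786129395420177 - 3*√14998/2786129395420177 ≈ -0.47124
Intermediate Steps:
c = 3*√14998 (c = √(36 + 134946) = √134982 = 3*√14998 ≈ 367.40)
(1/(c + 78349) - 213887)/(j(-676, -129) + 366679) = (1/(3*√14998 + 78349) - 213887)/(-676*(-129) + 366679) = (1/(78349 + 3*√14998) - 213887)/(87204 + 366679) = (-213887 + 1/(78349 + 3*√14998))/453883 = (-213887 + 1/(78349 + 3*√14998))*(1/453883) = -213887/453883 + 1/(453883*(78349 + 3*√14998))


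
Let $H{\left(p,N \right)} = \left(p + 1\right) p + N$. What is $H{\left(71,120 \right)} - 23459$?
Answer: $-18227$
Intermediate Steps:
$H{\left(p,N \right)} = N + p \left(1 + p\right)$ ($H{\left(p,N \right)} = \left(1 + p\right) p + N = p \left(1 + p\right) + N = N + p \left(1 + p\right)$)
$H{\left(71,120 \right)} - 23459 = \left(120 + 71 + 71^{2}\right) - 23459 = \left(120 + 71 + 5041\right) - 23459 = 5232 - 23459 = -18227$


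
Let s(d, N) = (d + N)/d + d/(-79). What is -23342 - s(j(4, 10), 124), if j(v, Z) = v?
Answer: -1846542/79 ≈ -23374.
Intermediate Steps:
s(d, N) = -d/79 + (N + d)/d (s(d, N) = (N + d)/d + d*(-1/79) = (N + d)/d - d/79 = -d/79 + (N + d)/d)
-23342 - s(j(4, 10), 124) = -23342 - (1 - 1/79*4 + 124/4) = -23342 - (1 - 4/79 + 124*(¼)) = -23342 - (1 - 4/79 + 31) = -23342 - 1*2524/79 = -23342 - 2524/79 = -1846542/79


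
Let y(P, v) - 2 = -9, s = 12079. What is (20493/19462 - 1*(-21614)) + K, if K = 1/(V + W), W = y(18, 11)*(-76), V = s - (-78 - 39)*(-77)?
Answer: 378815285846/17525531 ≈ 21615.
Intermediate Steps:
y(P, v) = -7 (y(P, v) = 2 - 9 = -7)
V = 3070 (V = 12079 - (-78 - 39)*(-77) = 12079 - (-117)*(-77) = 12079 - 1*9009 = 12079 - 9009 = 3070)
W = 532 (W = -7*(-76) = 532)
K = 1/3602 (K = 1/(3070 + 532) = 1/3602 ≈ 0.00027762)
(20493/19462 - 1*(-21614)) + K = (20493/19462 - 1*(-21614)) + 1/3602 = (20493*(1/19462) + 21614) + 1/3602 = (20493/19462 + 21614) + 1/3602 = 420672161/19462 + 1/3602 = 378815285846/17525531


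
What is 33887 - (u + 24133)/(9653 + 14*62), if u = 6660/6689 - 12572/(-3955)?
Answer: 449106281110982/13253952495 ≈ 33885.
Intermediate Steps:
u = 15776344/3779285 (u = 6660*(1/6689) - 12572*(-1/3955) = 6660/6689 + 1796/565 = 15776344/3779285 ≈ 4.1744)
33887 - (u + 24133)/(9653 + 14*62) = 33887 - (15776344/3779285 + 24133)/(9653 + 14*62) = 33887 - 91221261249/(3779285*(9653 + 868)) = 33887 - 91221261249/(3779285*10521) = 33887 - 1*30407087083/13253952495 = 33887 - 30407087083/13253952495 = 449106281110982/13253952495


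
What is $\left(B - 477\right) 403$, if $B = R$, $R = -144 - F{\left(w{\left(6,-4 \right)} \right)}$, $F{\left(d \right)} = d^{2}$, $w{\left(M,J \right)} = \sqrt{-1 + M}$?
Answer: $-252278$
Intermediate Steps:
$R = -149$ ($R = -144 - \left(\sqrt{-1 + 6}\right)^{2} = -144 - \left(\sqrt{5}\right)^{2} = -144 - 5 = -149$)
$B = -149$
$\left(B - 477\right) 403 = \left(-149 - 477\right) 403 = \left(-626\right) 403 = -252278$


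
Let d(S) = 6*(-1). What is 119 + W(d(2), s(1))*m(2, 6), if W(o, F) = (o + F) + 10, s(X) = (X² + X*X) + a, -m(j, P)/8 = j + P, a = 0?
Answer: -265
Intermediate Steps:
d(S) = -6
m(j, P) = -8*P - 8*j (m(j, P) = -8*(j + P) = -8*(P + j) = -8*P - 8*j)
s(X) = 2*X² (s(X) = (X² + X*X) + 0 = (X² + X²) + 0 = 2*X² + 0 = 2*X²)
W(o, F) = 10 + F + o (W(o, F) = (F + o) + 10 = 10 + F + o)
119 + W(d(2), s(1))*m(2, 6) = 119 + (10 + 2*1² - 6)*(-8*6 - 8*2) = 119 + (10 + 2*1 - 6)*(-48 - 16) = 119 + (10 + 2 - 6)*(-64) = 119 + 6*(-64) = 119 - 384 = -265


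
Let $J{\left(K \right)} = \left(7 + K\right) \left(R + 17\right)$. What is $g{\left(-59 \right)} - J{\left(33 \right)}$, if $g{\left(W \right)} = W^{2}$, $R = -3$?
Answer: $2921$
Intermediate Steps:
$J{\left(K \right)} = 98 + 14 K$ ($J{\left(K \right)} = \left(7 + K\right) \left(-3 + 17\right) = \left(7 + K\right) 14 = 98 + 14 K$)
$g{\left(-59 \right)} - J{\left(33 \right)} = \left(-59\right)^{2} - \left(98 + 14 \cdot 33\right) = 3481 - \left(98 + 462\right) = 3481 - 560 = 2921$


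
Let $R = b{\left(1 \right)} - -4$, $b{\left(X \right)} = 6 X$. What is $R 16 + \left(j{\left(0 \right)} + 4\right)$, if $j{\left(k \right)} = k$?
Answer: $164$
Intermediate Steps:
$R = 10$ ($R = 6 \cdot 1 - -4 = 6 + 4 = 10$)
$R 16 + \left(j{\left(0 \right)} + 4\right) = 10 \cdot 16 + \left(0 + 4\right) = 160 + 4 = 164$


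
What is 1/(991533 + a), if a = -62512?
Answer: 1/929021 ≈ 1.0764e-6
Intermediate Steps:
1/(991533 + a) = 1/(991533 - 62512) = 1/929021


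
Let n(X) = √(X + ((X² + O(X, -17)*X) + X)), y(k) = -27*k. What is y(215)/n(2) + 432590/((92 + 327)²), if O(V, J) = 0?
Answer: 432590/175561 - 5805*√2/4 ≈ -2049.9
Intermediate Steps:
n(X) = √(X² + 2*X) (n(X) = √(X + ((X² + 0*X) + X)) = √(X + ((X² + 0) + X)) = √(X + (X² + X)) = √(X + (X + X²)) = √(X² + 2*X))
y(215)/n(2) + 432590/((92 + 327)²) = (-27*215)/(√(2*(2 + 2))) + 432590/((92 + 327)²) = -5805*√2/4 + 432590/(419²) = -5805*√2/4 + 432590/175561 = 432590/175561 - 5805*√2/4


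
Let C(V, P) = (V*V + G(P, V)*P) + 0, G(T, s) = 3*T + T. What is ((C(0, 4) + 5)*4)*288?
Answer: 79488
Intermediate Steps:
G(T, s) = 4*T
C(V, P) = V**2 + 4*P**2 (C(V, P) = (V*V + (4*P)*P) + 0 = (V**2 + 4*P**2) + 0 = V**2 + 4*P**2)
((C(0, 4) + 5)*4)*288 = (((0**2 + 4*4**2) + 5)*4)*288 = (((0 + 4*16) + 5)*4)*288 = (((0 + 64) + 5)*4)*288 = ((64 + 5)*4)*288 = (69*4)*288 = 276*288 = 79488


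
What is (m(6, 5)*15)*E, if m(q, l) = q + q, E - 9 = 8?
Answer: 3060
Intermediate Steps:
E = 17 (E = 9 + 8 = 17)
m(q, l) = 2*q
(m(6, 5)*15)*E = ((2*6)*15)*17 = (12*15)*17 = 180*17 = 3060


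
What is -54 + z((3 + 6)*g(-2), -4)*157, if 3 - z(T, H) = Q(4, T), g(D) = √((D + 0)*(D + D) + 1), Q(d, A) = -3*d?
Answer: 2301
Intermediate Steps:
g(D) = √(1 + 2*D²) (g(D) = √(D*(2*D) + 1) = √(2*D² + 1) = √(1 + 2*D²))
z(T, H) = 15 (z(T, H) = 3 - (-3)*4 = 3 - 1*(-12) = 3 + 12 = 15)
-54 + z((3 + 6)*g(-2), -4)*157 = -54 + 15*157 = -54 + 2355 = 2301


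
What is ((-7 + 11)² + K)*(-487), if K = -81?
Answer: 31655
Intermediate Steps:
((-7 + 11)² + K)*(-487) = ((-7 + 11)² - 81)*(-487) = (4² - 81)*(-487) = (16 - 81)*(-487) = -65*(-487) = 31655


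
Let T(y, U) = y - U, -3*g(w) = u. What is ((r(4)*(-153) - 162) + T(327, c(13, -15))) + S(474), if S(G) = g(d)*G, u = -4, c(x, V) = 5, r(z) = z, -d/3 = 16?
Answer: 180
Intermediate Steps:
d = -48 (d = -3*16 = -48)
g(w) = 4/3 (g(w) = -⅓*(-4) = 4/3)
S(G) = 4*G/3
((r(4)*(-153) - 162) + T(327, c(13, -15))) + S(474) = ((4*(-153) - 162) + (327 - 1*5)) + (4/3)*474 = ((-612 - 162) + (327 - 5)) + 632 = (-774 + 322) + 632 = -452 + 632 = 180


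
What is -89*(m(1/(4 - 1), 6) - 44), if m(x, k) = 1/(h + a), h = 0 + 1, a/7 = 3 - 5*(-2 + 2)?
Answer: 86063/22 ≈ 3912.0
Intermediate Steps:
a = 21 (a = 7*(3 - 5*(-2 + 2)) = 7*(3 - 5*0) = 7*(3 + 0) = 7*3 = 21)
h = 1
m(x, k) = 1/22 (m(x, k) = 1/(1 + 21) = 1/22)
-89*(m(1/(4 - 1), 6) - 44) = -89*(1/22 - 44) = -89*(-967/22) = 86063/22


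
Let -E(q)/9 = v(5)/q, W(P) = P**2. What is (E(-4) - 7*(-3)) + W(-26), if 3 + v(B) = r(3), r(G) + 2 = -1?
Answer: 1367/2 ≈ 683.50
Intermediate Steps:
r(G) = -3 (r(G) = -2 - 1 = -3)
v(B) = -6 (v(B) = -3 - 3 = -6)
E(q) = 54/q (E(q) = -(-54)/q = 54/q)
(E(-4) - 7*(-3)) + W(-26) = (54/(-4) - 7*(-3)) + (-26)**2 = (54*(-1/4) + 21) + 676 = (-27/2 + 21) + 676 = 15/2 + 676 = 1367/2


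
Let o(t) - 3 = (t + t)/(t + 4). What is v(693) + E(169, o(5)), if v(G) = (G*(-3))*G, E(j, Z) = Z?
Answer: -12966686/9 ≈ -1.4407e+6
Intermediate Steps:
o(t) = 3 + 2*t/(4 + t) (o(t) = 3 + (t + t)/(t + 4) = 3 + (2*t)/(4 + t) = 3 + 2*t/(4 + t))
v(G) = -3*G² (v(G) = (-3*G)*G = -3*G²)
v(693) + E(169, o(5)) = -3*693² + (12 + 5*5)/(4 + 5) = -3*480249 + (12 + 25)/9 = -1440747 + (⅑)*37 = -1440747 + 37/9 = -12966686/9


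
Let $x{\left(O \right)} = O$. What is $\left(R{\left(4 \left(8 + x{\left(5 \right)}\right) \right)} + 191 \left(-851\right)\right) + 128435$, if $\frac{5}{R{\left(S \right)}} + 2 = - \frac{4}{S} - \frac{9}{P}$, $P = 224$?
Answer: $- \frac{42055610}{1233} \approx -34108.0$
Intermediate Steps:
$R{\left(S \right)} = \frac{5}{- \frac{457}{224} - \frac{4}{S}}$ ($R{\left(S \right)} = \frac{5}{-2 - \left(\frac{9}{224} + \frac{4}{S}\right)} = \frac{5}{- \frac{457}{224} - \frac{4}{S}}$)
$\left(R{\left(4 \left(8 + x{\left(5 \right)}\right) \right)} + 191 \left(-851\right)\right) + 128435 = \left(- \frac{1120 \cdot 4 \left(8 + 5\right)}{896 + 457 \cdot 4 \left(8 + 5\right)} + 191 \left(-851\right)\right) + 128435 = \left(- \frac{1120 \cdot 4 \cdot 13}{896 + 457 \cdot 4 \cdot 13} - 162541\right) + 128435 = \left(\left(-1120\right) 52 \frac{1}{896 + 457 \cdot 52} - 162541\right) + 128435 = \left(\left(-1120\right) 52 \frac{1}{896 + 23764} - 162541\right) + 128435 = \left(\left(-1120\right) 52 \cdot \frac{1}{24660} - 162541\right) + 128435 = \left(- \frac{2912}{1233} - 162541\right) + 128435 = - \frac{200415965}{1233} + 128435 = - \frac{42055610}{1233}$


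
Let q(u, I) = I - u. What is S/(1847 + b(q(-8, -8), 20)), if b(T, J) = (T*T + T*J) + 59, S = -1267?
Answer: -1267/1906 ≈ -0.66474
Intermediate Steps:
b(T, J) = 59 + T² + J*T (b(T, J) = (T² + J*T) + 59 = 59 + T² + J*T)
S/(1847 + b(q(-8, -8), 20)) = -1267/(1847 + (59 + (-8 - 1*(-8))² + 20*(-8 - 1*(-8)))) = -1267/(1847 + (59 + (-8 + 8)² + 20*(-8 + 8))) = -1267/(1847 + (59 + 0² + 20*0)) = -1267/(1847 + (59 + 0 + 0)) = -1267/(1847 + 59) = -1267/1906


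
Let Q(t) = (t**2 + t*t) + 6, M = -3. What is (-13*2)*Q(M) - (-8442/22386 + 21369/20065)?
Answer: -6680815092/10694645 ≈ -624.69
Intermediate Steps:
Q(t) = 6 + 2*t**2 (Q(t) = (t**2 + t**2) + 6 = 2*t**2 + 6 = 6 + 2*t**2)
(-13*2)*Q(M) - (-8442/22386 + 21369/20065) = (-13*2)*(6 + 2*(-3)**2) - (-8442/22386 + 21369/20065) = -26*(6 + 2*9) - (-8442*1/22386 + 21369*(1/20065)) = -26*(6 + 18) - (-201/533 + 21369/20065) = -26*24 - 1*7356612/10694645 = -624 - 7356612/10694645 = -6680815092/10694645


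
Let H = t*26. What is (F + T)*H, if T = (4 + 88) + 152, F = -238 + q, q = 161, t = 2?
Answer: 8684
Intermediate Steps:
F = -77 (F = -238 + 161 = -77)
H = 52 (H = 2*26 = 52)
T = 244 (T = 92 + 152 = 244)
(F + T)*H = (-77 + 244)*52 = 167*52 = 8684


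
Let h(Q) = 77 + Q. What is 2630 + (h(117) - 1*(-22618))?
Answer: 25442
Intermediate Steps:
2630 + (h(117) - 1*(-22618)) = 2630 + ((77 + 117) - 1*(-22618)) = 2630 + (194 + 22618) = 2630 + 22812 = 25442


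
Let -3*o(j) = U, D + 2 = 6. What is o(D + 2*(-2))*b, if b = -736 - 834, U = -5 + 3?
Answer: -3140/3 ≈ -1046.7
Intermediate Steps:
D = 4 (D = -2 + 6 = 4)
U = -2
o(j) = ⅔ (o(j) = -⅓*(-2) = ⅔)
b = -1570
o(D + 2*(-2))*b = (⅔)*(-1570) = -3140/3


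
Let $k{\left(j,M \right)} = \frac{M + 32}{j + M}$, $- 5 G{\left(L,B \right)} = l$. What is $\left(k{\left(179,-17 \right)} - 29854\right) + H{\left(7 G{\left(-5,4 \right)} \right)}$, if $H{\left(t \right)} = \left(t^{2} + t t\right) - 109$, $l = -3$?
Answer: $- \frac{40402297}{1350} \approx -29928.0$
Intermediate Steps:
$G{\left(L,B \right)} = \frac{3}{5}$ ($G{\left(L,B \right)} = \left(- \frac{1}{5}\right) \left(-3\right) = \frac{3}{5}$)
$k{\left(j,M \right)} = \frac{32 + M}{M + j}$
$H{\left(t \right)} = -109 + 2 t^{2}$ ($H{\left(t \right)} = \left(t^{2} + t^{2}\right) - 109 = 2 t^{2} - 109 = -109 + 2 t^{2}$)
$\left(k{\left(179,-17 \right)} - 29854\right) + H{\left(7 G{\left(-5,4 \right)} \right)} = \left(\frac{32 - 17}{-17 + 179} - 29854\right) - \left(109 - 2 \left(7 \cdot \frac{3}{5}\right)^{2}\right) = \left(\frac{1}{162} \cdot 15 - 29854\right) - \left(109 - 2 \left(\frac{21}{5}\right)^{2}\right) = \left(\frac{1}{162} \cdot 15 - 29854\right) + \left(-109 + 2 \cdot \frac{441}{25}\right) = \left(\frac{5}{54} - 29854\right) + \left(-109 + \frac{882}{25}\right) = - \frac{1612111}{54} - \frac{1843}{25} = - \frac{40402297}{1350}$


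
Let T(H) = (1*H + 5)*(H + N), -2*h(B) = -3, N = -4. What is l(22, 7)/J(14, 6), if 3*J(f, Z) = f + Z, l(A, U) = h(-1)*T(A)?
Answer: 2187/20 ≈ 109.35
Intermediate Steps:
h(B) = 3/2 (h(B) = -½*(-3) = 3/2)
T(H) = (-4 + H)*(5 + H) (T(H) = (1*H + 5)*(H - 4) = (H + 5)*(-4 + H) = (5 + H)*(-4 + H) = (-4 + H)*(5 + H))
l(A, U) = -30 + 3*A/2 + 3*A²/2 (l(A, U) = 3*(-20 + A + A²)/2 = -30 + 3*A/2 + 3*A²/2)
J(f, Z) = Z/3 + f/3 (J(f, Z) = (f + Z)/3 = (Z + f)/3 = Z/3 + f/3)
l(22, 7)/J(14, 6) = (-30 + (3/2)*22 + (3/2)*22²)/((⅓)*6 + (⅓)*14) = (-30 + 33 + (3/2)*484)/(2 + 14/3) = (-30 + 33 + 726)/(20/3) = 729*(3/20) = 2187/20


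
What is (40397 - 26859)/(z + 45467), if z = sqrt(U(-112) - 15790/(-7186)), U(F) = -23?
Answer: 2211607359878/7427622458521 - 27076*I*sqrt(67138798)/7427622458521 ≈ 0.29775 - 2.9869e-5*I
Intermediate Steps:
z = 2*I*sqrt(67138798)/3593 (z = sqrt(-23 - 15790/(-7186)) = sqrt(-23 - 15790*(-1/7186)) = sqrt(-23 + 7895/3593) = sqrt(-74744/3593) = 2*I*sqrt(67138798)/3593 ≈ 4.561*I)
(40397 - 26859)/(z + 45467) = (40397 - 26859)/(2*I*sqrt(67138798)/3593 + 45467) = 13538/(45467 + 2*I*sqrt(67138798)/3593)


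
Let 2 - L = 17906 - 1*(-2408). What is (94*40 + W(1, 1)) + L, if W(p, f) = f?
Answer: -16551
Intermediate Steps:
L = -20312 (L = 2 - (17906 - 1*(-2408)) = 2 - (17906 + 2408) = 2 - 1*20314 = 2 - 20314 = -20312)
(94*40 + W(1, 1)) + L = (94*40 + 1) - 20312 = (3760 + 1) - 20312 = 3761 - 20312 = -16551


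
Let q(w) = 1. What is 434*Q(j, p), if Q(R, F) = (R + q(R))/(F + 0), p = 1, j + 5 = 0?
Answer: -1736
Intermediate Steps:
j = -5 (j = -5 + 0 = -5)
Q(R, F) = (1 + R)/F (Q(R, F) = (R + 1)/(F + 0) = (1 + R)/F)
434*Q(j, p) = 434*((1 - 5)/1) = 434*(1*(-4)) = 434*(-4) = -1736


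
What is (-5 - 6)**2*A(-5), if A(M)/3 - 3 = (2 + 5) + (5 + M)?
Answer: 3630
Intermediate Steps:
A(M) = 45 + 3*M (A(M) = 9 + 3*((2 + 5) + (5 + M)) = 9 + 3*(7 + (5 + M)) = 9 + 3*(12 + M) = 9 + (36 + 3*M) = 45 + 3*M)
(-5 - 6)**2*A(-5) = (-5 - 6)**2*(45 + 3*(-5)) = (-11)**2*(45 - 15) = 121*30 = 3630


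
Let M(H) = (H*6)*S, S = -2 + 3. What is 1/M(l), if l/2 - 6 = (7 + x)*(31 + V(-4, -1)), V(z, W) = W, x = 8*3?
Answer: 1/11232 ≈ 8.9031e-5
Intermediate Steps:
x = 24
S = 1
l = 1872 (l = 12 + 2*((7 + 24)*(31 - 1)) = 12 + 2*(31*30) = 12 + 2*930 = 12 + 1860 = 1872)
M(H) = 6*H (M(H) = (H*6)*1 = (6*H)*1 = 6*H)
1/M(l) = 1/(6*1872) = 1/11232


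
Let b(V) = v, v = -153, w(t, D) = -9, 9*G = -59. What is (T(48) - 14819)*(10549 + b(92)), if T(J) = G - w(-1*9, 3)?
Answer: -1386296204/9 ≈ -1.5403e+8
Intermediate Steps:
G = -59/9 (G = (⅑)*(-59) = -59/9 ≈ -6.5556)
T(J) = 22/9 (T(J) = -59/9 - 1*(-9) = -59/9 + 9 = 22/9)
b(V) = -153
(T(48) - 14819)*(10549 + b(92)) = (22/9 - 14819)*(10549 - 153) = -133349/9*10396 = -1386296204/9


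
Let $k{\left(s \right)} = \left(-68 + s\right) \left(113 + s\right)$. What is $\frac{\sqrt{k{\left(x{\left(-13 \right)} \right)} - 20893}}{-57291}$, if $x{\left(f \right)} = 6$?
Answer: $- \frac{i \sqrt{28271}}{57291} \approx - 0.0029348 i$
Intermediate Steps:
$\frac{\sqrt{k{\left(x{\left(-13 \right)} \right)} - 20893}}{-57291} = \frac{\sqrt{\left(-7684 + 6^{2} + 45 \cdot 6\right) - 20893}}{-57291} = \sqrt{\left(-7684 + 36 + 270\right) - 20893} \left(- \frac{1}{57291}\right) = \sqrt{-7378 - 20893} \left(- \frac{1}{57291}\right) = \sqrt{-28271} \left(- \frac{1}{57291}\right) = i \sqrt{28271} \left(- \frac{1}{57291}\right) = - \frac{i \sqrt{28271}}{57291}$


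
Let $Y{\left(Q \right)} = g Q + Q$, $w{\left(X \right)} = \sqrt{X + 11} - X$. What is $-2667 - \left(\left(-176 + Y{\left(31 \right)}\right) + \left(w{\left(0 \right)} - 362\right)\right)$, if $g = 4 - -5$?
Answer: $-2439 - \sqrt{11} \approx -2442.3$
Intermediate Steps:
$g = 9$ ($g = 4 + 5 = 9$)
$w{\left(X \right)} = \sqrt{11 + X} - X$
$Y{\left(Q \right)} = 10 Q$ ($Y{\left(Q \right)} = 9 Q + Q = 10 Q$)
$-2667 - \left(\left(-176 + Y{\left(31 \right)}\right) + \left(w{\left(0 \right)} - 362\right)\right) = -2667 - \left(\left(-176 + 10 \cdot 31\right) + \left(\left(\sqrt{11 + 0} - 0\right) - 362\right)\right) = -2667 - \left(\left(-176 + 310\right) - \left(362 - \sqrt{11}\right)\right) = -2667 - \left(134 - \left(362 - \sqrt{11}\right)\right) = -2667 - \left(-228 + \sqrt{11}\right) = -2667 + \left(228 - \sqrt{11}\right) = -2439 - \sqrt{11}$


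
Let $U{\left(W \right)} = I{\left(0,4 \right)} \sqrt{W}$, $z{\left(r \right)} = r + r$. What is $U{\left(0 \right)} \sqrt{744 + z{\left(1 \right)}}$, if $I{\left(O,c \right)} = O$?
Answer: $0$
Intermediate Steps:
$z{\left(r \right)} = 2 r$
$U{\left(W \right)} = 0$ ($U{\left(W \right)} = 0 \sqrt{W} = 0$)
$U{\left(0 \right)} \sqrt{744 + z{\left(1 \right)}} = 0 \sqrt{744 + 2 \cdot 1} = 0 \sqrt{744 + 2} = 0 \sqrt{746} = 0$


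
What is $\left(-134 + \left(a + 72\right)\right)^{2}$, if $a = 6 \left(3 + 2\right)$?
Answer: $1024$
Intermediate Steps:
$a = 30$ ($a = 6 \cdot 5 = 30$)
$\left(-134 + \left(a + 72\right)\right)^{2} = \left(-134 + \left(30 + 72\right)\right)^{2} = \left(-134 + 102\right)^{2} = \left(-32\right)^{2} = 1024$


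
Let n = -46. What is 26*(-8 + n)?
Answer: -1404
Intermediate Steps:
26*(-8 + n) = 26*(-8 - 46) = 26*(-54) = -1404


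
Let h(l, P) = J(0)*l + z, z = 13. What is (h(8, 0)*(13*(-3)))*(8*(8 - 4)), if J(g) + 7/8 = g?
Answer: -7488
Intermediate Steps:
J(g) = -7/8 + g
h(l, P) = 13 - 7*l/8 (h(l, P) = (-7/8 + 0)*l + 13 = -7*l/8 + 13 = 13 - 7*l/8)
(h(8, 0)*(13*(-3)))*(8*(8 - 4)) = ((13 - 7/8*8)*(13*(-3)))*(8*(8 - 4)) = ((13 - 7)*(-39))*(8*4) = (6*(-39))*32 = -234*32 = -7488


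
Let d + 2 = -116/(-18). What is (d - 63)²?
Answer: 277729/81 ≈ 3428.8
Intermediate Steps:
d = 40/9 (d = -2 - 116/(-18) = -2 - 116*(-1/18) = -2 + 58/9 = 40/9 ≈ 4.4444)
(d - 63)² = (40/9 - 63)² = (-527/9)² = 277729/81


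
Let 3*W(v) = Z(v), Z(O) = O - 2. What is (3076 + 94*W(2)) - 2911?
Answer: 165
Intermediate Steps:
Z(O) = -2 + O
W(v) = -2/3 + v/3 (W(v) = (-2 + v)/3 = -2/3 + v/3)
(3076 + 94*W(2)) - 2911 = (3076 + 94*(-2/3 + (1/3)*2)) - 2911 = (3076 + 94*(-2/3 + 2/3)) - 2911 = (3076 + 94*0) - 2911 = (3076 + 0) - 2911 = 3076 - 2911 = 165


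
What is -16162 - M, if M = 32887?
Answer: -49049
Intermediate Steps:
-16162 - M = -16162 - 1*32887 = -16162 - 32887 = -49049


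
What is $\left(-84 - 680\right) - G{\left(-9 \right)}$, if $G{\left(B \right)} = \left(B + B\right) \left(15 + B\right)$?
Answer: $-656$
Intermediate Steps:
$G{\left(B \right)} = 2 B \left(15 + B\right)$
$\left(-84 - 680\right) - G{\left(-9 \right)} = \left(-84 - 680\right) - 2 \left(-9\right) \left(15 - 9\right) = -764 - 2 \left(-9\right) 6 = -764 - -108 = -764 + 108 = -656$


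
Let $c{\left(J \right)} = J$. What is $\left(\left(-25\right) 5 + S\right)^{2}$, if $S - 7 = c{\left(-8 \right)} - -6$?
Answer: $14400$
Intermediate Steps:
$S = 5$ ($S = 7 - 2 = 5$)
$\left(\left(-25\right) 5 + S\right)^{2} = \left(\left(-25\right) 5 + 5\right)^{2} = \left(-125 + 5\right)^{2} = \left(-120\right)^{2} = 14400$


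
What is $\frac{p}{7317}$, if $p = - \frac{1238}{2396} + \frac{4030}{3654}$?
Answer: $\frac{1283057}{16015054482} \approx 8.0116 \cdot 10^{-5}$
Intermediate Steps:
$p = \frac{1283057}{2188746}$ ($p = \left(-1238\right) \frac{1}{2396} + 4030 \cdot \frac{1}{3654} = - \frac{619}{1198} + \frac{2015}{1827} = \frac{1283057}{2188746} \approx 0.58621$)
$\frac{p}{7317} = \frac{1283057}{2188746 \cdot 7317} = \frac{1283057}{2188746} \cdot \frac{1}{7317} = \frac{1283057}{16015054482}$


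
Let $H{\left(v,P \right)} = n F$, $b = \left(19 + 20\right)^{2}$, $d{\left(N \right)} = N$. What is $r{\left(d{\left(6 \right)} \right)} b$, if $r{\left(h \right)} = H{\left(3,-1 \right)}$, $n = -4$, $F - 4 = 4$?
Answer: $-48672$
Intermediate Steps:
$F = 8$ ($F = 4 + 4 = 8$)
$b = 1521$ ($b = 39^{2} = 1521$)
$H{\left(v,P \right)} = -32$ ($H{\left(v,P \right)} = \left(-4\right) 8 = -32$)
$r{\left(h \right)} = -32$
$r{\left(d{\left(6 \right)} \right)} b = \left(-32\right) 1521 = -48672$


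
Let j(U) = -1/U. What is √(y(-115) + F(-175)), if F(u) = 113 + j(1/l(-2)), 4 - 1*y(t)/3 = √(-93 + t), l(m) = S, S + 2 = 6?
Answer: √(121 - 12*I*√13) ≈ 11.169 - 1.9369*I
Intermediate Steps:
S = 4 (S = -2 + 6 = 4)
l(m) = 4
y(t) = 12 - 3*√(-93 + t)
F(u) = 109 (F(u) = 113 - 1/(1/4) = 113 - 1/¼ = 113 - 1*4 = 113 - 4 = 109)
√(y(-115) + F(-175)) = √((12 - 3*√(-93 - 115)) + 109) = √((12 - 12*I*√13) + 109) = √(121 - 12*I*√13)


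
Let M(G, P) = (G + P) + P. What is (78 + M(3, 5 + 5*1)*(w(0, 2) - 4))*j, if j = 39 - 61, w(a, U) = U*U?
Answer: -1716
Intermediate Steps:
w(a, U) = U**2
M(G, P) = G + 2*P
j = -22
(78 + M(3, 5 + 5*1)*(w(0, 2) - 4))*j = (78 + (3 + 2*(5 + 5*1))*(2**2 - 4))*(-22) = (78 + (3 + 2*(5 + 5))*(4 - 4))*(-22) = (78 + (3 + 2*10)*0)*(-22) = (78 + (3 + 20)*0)*(-22) = (78 + 23*0)*(-22) = (78 + 0)*(-22) = 78*(-22) = -1716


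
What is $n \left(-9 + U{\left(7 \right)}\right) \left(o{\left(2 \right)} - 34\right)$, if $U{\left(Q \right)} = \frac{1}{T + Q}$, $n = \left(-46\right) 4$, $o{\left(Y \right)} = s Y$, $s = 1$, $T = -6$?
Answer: $-47104$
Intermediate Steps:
$o{\left(Y \right)} = Y$ ($o{\left(Y \right)} = 1 Y = Y$)
$n = -184$
$U{\left(Q \right)} = \frac{1}{-6 + Q}$
$n \left(-9 + U{\left(7 \right)}\right) \left(o{\left(2 \right)} - 34\right) = - 184 \left(-9 + \frac{1}{-6 + 7}\right) \left(2 - 34\right) = - 184 \left(-9 + 1^{-1}\right) \left(-32\right) = - 184 \left(-9 + 1\right) \left(-32\right) = - 184 \left(\left(-8\right) \left(-32\right)\right) = \left(-184\right) 256 = -47104$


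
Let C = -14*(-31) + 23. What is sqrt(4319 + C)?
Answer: 2*sqrt(1194) ≈ 69.109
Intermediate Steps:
C = 457 (C = 434 + 23 = 457)
sqrt(4319 + C) = sqrt(4319 + 457) = sqrt(4776) = 2*sqrt(1194)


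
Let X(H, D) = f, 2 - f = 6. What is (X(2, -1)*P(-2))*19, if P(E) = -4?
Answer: 304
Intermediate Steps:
f = -4 (f = 2 - 1*6 = 2 - 6 = -4)
X(H, D) = -4
(X(2, -1)*P(-2))*19 = -4*(-4)*19 = 16*19 = 304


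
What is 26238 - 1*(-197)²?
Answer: -12571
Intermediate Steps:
26238 - 1*(-197)² = 26238 - 1*38809 = 26238 - 38809 = -12571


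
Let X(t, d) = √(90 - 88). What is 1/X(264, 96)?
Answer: √2/2 ≈ 0.70711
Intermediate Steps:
X(t, d) = √2
1/X(264, 96) = 1/(√2) = √2/2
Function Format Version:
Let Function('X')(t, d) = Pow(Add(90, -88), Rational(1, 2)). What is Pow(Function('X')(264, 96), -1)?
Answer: Mul(Rational(1, 2), Pow(2, Rational(1, 2))) ≈ 0.70711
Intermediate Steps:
Function('X')(t, d) = Pow(2, Rational(1, 2))
Pow(Function('X')(264, 96), -1) = Pow(Pow(2, Rational(1, 2)), -1) = Mul(Rational(1, 2), Pow(2, Rational(1, 2)))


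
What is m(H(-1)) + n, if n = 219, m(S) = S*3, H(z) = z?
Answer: 216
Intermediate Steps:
m(S) = 3*S
m(H(-1)) + n = 3*(-1) + 219 = -3 + 219 = 216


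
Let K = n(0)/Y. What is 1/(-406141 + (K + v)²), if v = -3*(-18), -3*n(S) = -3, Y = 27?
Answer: -729/293948108 ≈ -2.4800e-6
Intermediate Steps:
n(S) = 1 (n(S) = -⅓*(-3) = 1)
K = 1/27 ≈ 0.037037
v = 54
1/(-406141 + (K + v)²) = 1/(-406141 + (1/27 + 54)²) = 1/(-406141 + (1459/27)²) = 1/(-406141 + 2128681/729) = 1/(-293948108/729) = -729/293948108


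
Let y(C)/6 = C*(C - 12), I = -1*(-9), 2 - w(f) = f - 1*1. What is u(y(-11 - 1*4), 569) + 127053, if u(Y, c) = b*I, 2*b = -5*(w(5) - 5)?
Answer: 254421/2 ≈ 1.2721e+5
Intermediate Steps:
w(f) = 3 - f (w(f) = 2 - (f - 1*1) = 2 - (f - 1) = 2 - (-1 + f) = 2 + (1 - f) = 3 - f)
I = 9
y(C) = 6*C*(-12 + C) (y(C) = 6*(C*(C - 12)) = 6*(C*(-12 + C)) = 6*C*(-12 + C))
b = 35/2 (b = (-5*((3 - 1*5) - 5))/2 = (-5*((3 - 5) - 5))/2 = (-5*(-2 - 5))/2 = (-5*(-7))/2 = (½)*35 = 35/2 ≈ 17.500)
u(Y, c) = 315/2 (u(Y, c) = (35/2)*9 = 315/2)
u(y(-11 - 1*4), 569) + 127053 = 315/2 + 127053 = 254421/2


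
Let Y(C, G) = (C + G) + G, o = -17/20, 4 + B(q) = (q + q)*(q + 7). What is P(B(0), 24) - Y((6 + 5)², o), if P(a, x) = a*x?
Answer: -2153/10 ≈ -215.30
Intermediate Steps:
B(q) = -4 + 2*q*(7 + q) (B(q) = -4 + (q + q)*(q + 7) = -4 + (2*q)*(7 + q) = -4 + 2*q*(7 + q))
o = -17/20 (o = -17*1/20 = -17/20 ≈ -0.85000)
Y(C, G) = C + 2*G
P(B(0), 24) - Y((6 + 5)², o) = (-4 + 2*0² + 14*0)*24 - ((6 + 5)² + 2*(-17/20)) = (-4 + 2*0 + 0)*24 - (11² - 17/10) = (-4 + 0 + 0)*24 - (121 - 17/10) = -4*24 - 1*1193/10 = -96 - 1193/10 = -2153/10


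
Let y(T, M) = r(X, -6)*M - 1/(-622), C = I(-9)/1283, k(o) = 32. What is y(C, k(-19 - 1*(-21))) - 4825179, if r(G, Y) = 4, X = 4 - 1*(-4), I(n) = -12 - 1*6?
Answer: -3001181721/622 ≈ -4.8250e+6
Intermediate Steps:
I(n) = -18 (I(n) = -12 - 6 = -18)
X = 8 (X = 4 + 4 = 8)
C = -18/1283 ≈ -0.014030
y(T, M) = 1/622 + 4*M (y(T, M) = 4*M - 1/(-622) = 4*M - 1*(-1/622) = 4*M + 1/622 = 1/622 + 4*M)
y(C, k(-19 - 1*(-21))) - 4825179 = (1/622 + 4*32) - 4825179 = (1/622 + 128) - 4825179 = 79617/622 - 4825179 = -3001181721/622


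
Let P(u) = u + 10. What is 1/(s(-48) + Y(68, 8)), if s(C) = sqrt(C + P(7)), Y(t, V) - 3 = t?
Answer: 71/5072 - I*sqrt(31)/5072 ≈ 0.013998 - 0.0010977*I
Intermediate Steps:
P(u) = 10 + u
Y(t, V) = 3 + t
s(C) = sqrt(17 + C) (s(C) = sqrt(C + (10 + 7)) = sqrt(C + 17) = sqrt(17 + C))
1/(s(-48) + Y(68, 8)) = 1/(sqrt(17 - 48) + (3 + 68)) = 1/(sqrt(-31) + 71) = 1/(I*sqrt(31) + 71) = 1/(71 + I*sqrt(31))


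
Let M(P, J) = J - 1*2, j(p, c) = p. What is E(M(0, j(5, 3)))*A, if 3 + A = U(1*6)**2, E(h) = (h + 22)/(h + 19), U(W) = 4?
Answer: 325/22 ≈ 14.773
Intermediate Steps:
M(P, J) = -2 + J (M(P, J) = J - 2 = -2 + J)
E(h) = (22 + h)/(19 + h)
A = 13 (A = -3 + 4**2 = -3 + 16 = 13)
E(M(0, j(5, 3)))*A = ((22 + (-2 + 5))/(19 + (-2 + 5)))*13 = ((22 + 3)/(19 + 3))*13 = (25/22)*13 = 325/22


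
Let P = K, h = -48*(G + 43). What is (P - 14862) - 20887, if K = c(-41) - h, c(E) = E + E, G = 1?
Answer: -33719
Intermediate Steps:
c(E) = 2*E
h = -2112 (h = -48*(1 + 43) = -48*44 = -2112)
K = 2030 (K = 2*(-41) - 1*(-2112) = -82 + 2112 = 2030)
P = 2030
(P - 14862) - 20887 = (2030 - 14862) - 20887 = -12832 - 20887 = -33719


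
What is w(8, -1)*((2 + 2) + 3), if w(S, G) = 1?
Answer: 7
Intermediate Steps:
w(8, -1)*((2 + 2) + 3) = 1*((2 + 2) + 3) = 1*(4 + 3) = 1*7 = 7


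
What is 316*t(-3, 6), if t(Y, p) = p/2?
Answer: 948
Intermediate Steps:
t(Y, p) = p/2 (t(Y, p) = p*(½) = p/2)
316*t(-3, 6) = 316*((½)*6) = 316*3 = 948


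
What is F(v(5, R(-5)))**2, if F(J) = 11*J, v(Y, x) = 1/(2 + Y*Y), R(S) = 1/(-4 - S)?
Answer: 121/729 ≈ 0.16598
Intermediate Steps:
v(Y, x) = 1/(2 + Y**2)
F(v(5, R(-5)))**2 = (11/(2 + 5**2))**2 = (11/(2 + 25))**2 = (11/27)**2 = 121/729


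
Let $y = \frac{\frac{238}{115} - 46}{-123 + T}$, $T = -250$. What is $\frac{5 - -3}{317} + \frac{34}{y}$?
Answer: $\frac{231181363}{800742} \approx 288.71$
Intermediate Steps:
$y = \frac{5052}{42895}$ ($y = \frac{\frac{238}{115} - 46}{-123 - 250} = \frac{238 \cdot \frac{1}{115} - 46}{-373} = \left(\frac{238}{115} - 46\right) \left(- \frac{1}{373}\right) = \left(- \frac{5052}{115}\right) \left(- \frac{1}{373}\right) = \frac{5052}{42895} \approx 0.11778$)
$\frac{5 - -3}{317} + \frac{34}{y} = \frac{5 - -3}{317} + \frac{34}{\frac{5052}{42895}} = \left(5 + 3\right) \frac{1}{317} + 34 \cdot \frac{42895}{5052} = 8 \cdot \frac{1}{317} + \frac{729215}{2526} = \frac{8}{317} + \frac{729215}{2526} = \frac{231181363}{800742}$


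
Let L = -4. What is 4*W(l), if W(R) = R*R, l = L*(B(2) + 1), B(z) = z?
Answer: 576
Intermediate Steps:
l = -12 (l = -4*(2 + 1) = -4*3 = -12)
W(R) = R²
4*W(l) = 4*(-12)² = 4*144 = 576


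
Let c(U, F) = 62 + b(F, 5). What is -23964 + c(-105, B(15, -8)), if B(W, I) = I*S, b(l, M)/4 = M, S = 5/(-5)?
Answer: -23882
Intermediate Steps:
S = -1 (S = 5*(-1/5) = -1)
b(l, M) = 4*M
B(W, I) = -I (B(W, I) = I*(-1) = -I)
c(U, F) = 82 (c(U, F) = 62 + 4*5 = 62 + 20 = 82)
-23964 + c(-105, B(15, -8)) = -23964 + 82 = -23882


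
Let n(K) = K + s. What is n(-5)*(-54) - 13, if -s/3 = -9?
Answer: -1201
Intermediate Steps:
s = 27 (s = -3*(-9) = 27)
n(K) = 27 + K (n(K) = K + 27 = 27 + K)
n(-5)*(-54) - 13 = (27 - 5)*(-54) - 13 = 22*(-54) - 13 = -1188 - 13 = -1201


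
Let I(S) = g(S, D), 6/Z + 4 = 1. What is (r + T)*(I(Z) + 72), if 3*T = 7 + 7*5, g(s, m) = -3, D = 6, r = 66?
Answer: 5520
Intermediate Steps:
Z = -2 (Z = 6/(-4 + 1) = 6/(-3) = 6*(-1/3) = -2)
I(S) = -3
T = 14 (T = (7 + 7*5)/3 = (7 + 35)/3 = (1/3)*42 = 14)
(r + T)*(I(Z) + 72) = (66 + 14)*(-3 + 72) = 80*69 = 5520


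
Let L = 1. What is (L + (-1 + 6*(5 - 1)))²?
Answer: 576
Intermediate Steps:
(L + (-1 + 6*(5 - 1)))² = (1 + (-1 + 6*(5 - 1)))² = (1 + (-1 + 6*4))² = (1 + (-1 + 24))² = (1 + 23)² = 24² = 576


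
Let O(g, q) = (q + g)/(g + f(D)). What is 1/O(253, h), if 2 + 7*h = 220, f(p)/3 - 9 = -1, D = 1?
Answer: 1939/1989 ≈ 0.97486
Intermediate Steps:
f(p) = 24 (f(p) = 27 + 3*(-1) = 27 - 3 = 24)
h = 218/7 (h = -2/7 + (⅐)*220 = -2/7 + 220/7 = 218/7 ≈ 31.143)
O(g, q) = (g + q)/(24 + g) (O(g, q) = (q + g)/(g + 24) = (g + q)/(24 + g))
1/O(253, h) = 1/((253 + 218/7)/(24 + 253)) = 1/((1989/7)/277) = 1/((1/277)*(1989/7)) = 1/(1989/1939) = 1939/1989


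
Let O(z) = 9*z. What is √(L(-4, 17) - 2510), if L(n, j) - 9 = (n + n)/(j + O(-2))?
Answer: 3*I*√277 ≈ 49.93*I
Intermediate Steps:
L(n, j) = 9 + 2*n/(-18 + j) (L(n, j) = 9 + (n + n)/(j + 9*(-2)) = 9 + (2*n)/(j - 18) = 9 + (2*n)/(-18 + j) = 9 + 2*n/(-18 + j))
√(L(-4, 17) - 2510) = √((-162 + 2*(-4) + 9*17)/(-18 + 17) - 2510) = √((-162 - 8 + 153)/(-1) - 2510) = √(-1*(-17) - 2510) = √(17 - 2510) = √(-2493) = 3*I*√277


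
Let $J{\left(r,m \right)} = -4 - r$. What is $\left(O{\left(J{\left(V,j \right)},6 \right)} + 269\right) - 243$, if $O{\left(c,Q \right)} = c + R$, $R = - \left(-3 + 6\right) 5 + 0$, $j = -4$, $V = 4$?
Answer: $3$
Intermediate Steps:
$R = -15$ ($R = - 3 \cdot 5 + 0 = \left(-1\right) 15 + 0 = -15 + 0 = -15$)
$O{\left(c,Q \right)} = -15 + c$ ($O{\left(c,Q \right)} = c - 15 = -15 + c$)
$\left(O{\left(J{\left(V,j \right)},6 \right)} + 269\right) - 243 = \left(\left(-15 - 8\right) + 269\right) - 243 = \left(-23 + 269\right) - 243 = 246 - 243 = 3$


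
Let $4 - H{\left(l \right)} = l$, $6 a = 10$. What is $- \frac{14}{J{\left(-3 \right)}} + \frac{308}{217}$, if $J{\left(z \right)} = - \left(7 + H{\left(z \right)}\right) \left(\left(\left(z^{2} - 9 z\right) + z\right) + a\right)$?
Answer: $\frac{4669}{3224} \approx 1.4482$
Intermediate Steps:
$a = \frac{5}{3}$ ($a = \frac{1}{6} \cdot 10 = \frac{5}{3} \approx 1.6667$)
$H{\left(l \right)} = 4 - l$
$J{\left(z \right)} = - \left(11 - z\right) \left(\frac{5}{3} + z^{2} - 8 z\right)$ ($J{\left(z \right)} = - \left(7 - \left(-4 + z\right)\right) \left(\left(\left(z^{2} - 9 z\right) + z\right) + \frac{5}{3}\right) = - \left(11 - z\right) \left(\left(z^{2} - 8 z\right) + \frac{5}{3}\right) = - \left(11 - z\right) \left(\frac{5}{3} + z^{2} - 8 z\right)$)
$- \frac{14}{J{\left(-3 \right)}} + \frac{308}{217} = - \frac{14}{- \frac{55}{3} + \left(-3\right)^{3} - 19 \left(-3\right)^{2} + \frac{269}{3} \left(-3\right)} + \frac{308}{217} = - \frac{14}{- \frac{55}{3} - 27 - 171 - 269} + 308 \cdot \frac{1}{217} = - \frac{14}{- \frac{55}{3} - 27 - 171 - 269} + \frac{44}{31} = - \frac{14}{- \frac{1456}{3}} + \frac{44}{31} = \left(-14\right) \left(- \frac{3}{1456}\right) + \frac{44}{31} = \frac{3}{104} + \frac{44}{31} = \frac{4669}{3224}$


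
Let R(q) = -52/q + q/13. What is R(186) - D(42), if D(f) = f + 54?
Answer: -99104/1209 ≈ -81.972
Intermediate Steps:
R(q) = -52/q + q/13 (R(q) = -52/q + q*(1/13) = -52/q + q/13)
D(f) = 54 + f
R(186) - D(42) = (-52/186 + (1/13)*186) - (54 + 42) = (-52*1/186 + 186/13) - 1*96 = (-26/93 + 186/13) - 96 = 16960/1209 - 96 = -99104/1209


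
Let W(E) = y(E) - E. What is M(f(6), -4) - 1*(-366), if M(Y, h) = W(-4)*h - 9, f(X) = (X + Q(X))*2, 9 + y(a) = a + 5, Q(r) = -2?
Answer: 373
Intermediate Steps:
y(a) = -4 + a (y(a) = -9 + (a + 5) = -9 + (5 + a) = -4 + a)
W(E) = -4 (W(E) = (-4 + E) - E = -4)
f(X) = -4 + 2*X (f(X) = (X - 2)*2 = (-2 + X)*2 = -4 + 2*X)
M(Y, h) = -9 - 4*h (M(Y, h) = -4*h - 9 = -9 - 4*h)
M(f(6), -4) - 1*(-366) = (-9 - 4*(-4)) - 1*(-366) = (-9 + 16) + 366 = 7 + 366 = 373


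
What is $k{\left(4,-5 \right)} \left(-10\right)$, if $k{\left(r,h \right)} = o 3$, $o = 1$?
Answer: $-30$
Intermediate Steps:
$k{\left(r,h \right)} = 3$ ($k{\left(r,h \right)} = 1 \cdot 3 = 3$)
$k{\left(4,-5 \right)} \left(-10\right) = 3 \left(-10\right) = -30$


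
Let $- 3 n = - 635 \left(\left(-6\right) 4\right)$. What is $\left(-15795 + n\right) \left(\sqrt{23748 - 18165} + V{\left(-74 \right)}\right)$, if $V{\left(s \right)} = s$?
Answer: $1544750 - 20875 \sqrt{5583} \approx -15019.0$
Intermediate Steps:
$n = -5080$ ($n = - \frac{\left(-635\right) \left(\left(-6\right) 4\right)}{3} = - \frac{\left(-635\right) \left(-24\right)}{3} = \left(- \frac{1}{3}\right) 15240 = -5080$)
$\left(-15795 + n\right) \left(\sqrt{23748 - 18165} + V{\left(-74 \right)}\right) = \left(-15795 - 5080\right) \left(\sqrt{23748 - 18165} - 74\right) = - 20875 \left(\sqrt{5583} - 74\right) = - 20875 \left(-74 + \sqrt{5583}\right) = 1544750 - 20875 \sqrt{5583}$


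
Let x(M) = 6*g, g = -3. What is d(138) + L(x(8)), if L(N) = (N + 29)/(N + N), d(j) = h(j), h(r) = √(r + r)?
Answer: -11/36 + 2*√69 ≈ 16.308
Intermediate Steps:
x(M) = -18 (x(M) = 6*(-3) = -18)
h(r) = √2*√r (h(r) = √(2*r) = √2*√r)
d(j) = √2*√j
L(N) = (29 + N)/(2*N) (L(N) = (29 + N)/((2*N)) = (29 + N)*(1/(2*N)) = (29 + N)/(2*N))
d(138) + L(x(8)) = √2*√138 + (½)*(29 - 18)/(-18) = 2*√69 + (½)*(-1/18)*11 = 2*√69 - 11/36 = -11/36 + 2*√69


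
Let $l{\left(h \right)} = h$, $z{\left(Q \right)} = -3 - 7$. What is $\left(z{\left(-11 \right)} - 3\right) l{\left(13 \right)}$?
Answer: $-169$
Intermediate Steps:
$z{\left(Q \right)} = -10$ ($z{\left(Q \right)} = -3 - 7 = -10$)
$\left(z{\left(-11 \right)} - 3\right) l{\left(13 \right)} = \left(-10 - 3\right) 13 = \left(-13\right) 13 = -169$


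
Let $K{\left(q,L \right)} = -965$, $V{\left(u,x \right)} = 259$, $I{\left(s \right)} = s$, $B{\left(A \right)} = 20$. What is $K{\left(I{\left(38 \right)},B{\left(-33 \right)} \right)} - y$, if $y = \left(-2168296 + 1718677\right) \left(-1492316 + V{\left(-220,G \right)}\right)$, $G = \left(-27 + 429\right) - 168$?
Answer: $-670857177248$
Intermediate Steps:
$G = 234$ ($G = 402 - 168 = 234$)
$y = 670857176283$ ($y = \left(-2168296 + 1718677\right) \left(-1492316 + 259\right) = \left(-449619\right) \left(-1492057\right) = 670857176283$)
$K{\left(I{\left(38 \right)},B{\left(-33 \right)} \right)} - y = -965 - 670857176283 = -670857177248$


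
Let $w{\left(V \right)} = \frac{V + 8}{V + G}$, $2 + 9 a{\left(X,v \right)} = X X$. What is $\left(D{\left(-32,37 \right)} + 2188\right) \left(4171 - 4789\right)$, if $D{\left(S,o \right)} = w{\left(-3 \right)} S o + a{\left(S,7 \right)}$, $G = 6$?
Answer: $- \frac{608524}{3} \approx -2.0284 \cdot 10^{5}$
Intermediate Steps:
$a{\left(X,v \right)} = - \frac{2}{9} + \frac{X^{2}}{9}$ ($a{\left(X,v \right)} = - \frac{2}{9} + \frac{X X}{9} = - \frac{2}{9} + \frac{X^{2}}{9}$)
$w{\left(V \right)} = \frac{8 + V}{6 + V}$ ($w{\left(V \right)} = \frac{V + 8}{V + 6} = \frac{8 + V}{6 + V}$)
$D{\left(S,o \right)} = - \frac{2}{9} + \frac{S^{2}}{9} + \frac{5 S o}{3}$ ($D{\left(S,o \right)} = \frac{8 - 3}{6 - 3} S o + \left(- \frac{2}{9} + \frac{S^{2}}{9}\right) = \frac{1}{3} \cdot 5 S o + \left(- \frac{2}{9} + \frac{S^{2}}{9}\right) = \frac{5 S}{3} o + \left(- \frac{2}{9} + \frac{S^{2}}{9}\right) = \frac{5 S o}{3} + \left(- \frac{2}{9} + \frac{S^{2}}{9}\right) = - \frac{2}{9} + \frac{S^{2}}{9} + \frac{5 S o}{3}$)
$\left(D{\left(-32,37 \right)} + 2188\right) \left(4171 - 4789\right) = \left(\left(- \frac{2}{9} + \frac{\left(-32\right)^{2}}{9} + \frac{5}{3} \left(-32\right) 37\right) + 2188\right) \left(4171 - 4789\right) = \left(\left(- \frac{2}{9} + \frac{1}{9} \cdot 1024 - \frac{5920}{3}\right) + 2188\right) \left(-618\right) = \left(\left(- \frac{2}{9} + \frac{1024}{9} - \frac{5920}{3}\right) + 2188\right) \left(-618\right) = \left(- \frac{16738}{9} + 2188\right) \left(-618\right) = \frac{2954}{9} \left(-618\right) = - \frac{608524}{3}$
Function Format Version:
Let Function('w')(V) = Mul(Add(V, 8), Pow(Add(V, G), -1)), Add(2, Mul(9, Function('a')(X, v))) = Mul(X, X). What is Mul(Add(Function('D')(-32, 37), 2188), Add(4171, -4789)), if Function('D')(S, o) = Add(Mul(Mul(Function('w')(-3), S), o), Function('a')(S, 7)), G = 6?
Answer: Rational(-608524, 3) ≈ -2.0284e+5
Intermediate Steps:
Function('a')(X, v) = Add(Rational(-2, 9), Mul(Rational(1, 9), Pow(X, 2))) (Function('a')(X, v) = Add(Rational(-2, 9), Mul(Rational(1, 9), Mul(X, X))) = Add(Rational(-2, 9), Mul(Rational(1, 9), Pow(X, 2))))
Function('w')(V) = Mul(Pow(Add(6, V), -1), Add(8, V)) (Function('w')(V) = Mul(Add(V, 8), Pow(Add(V, 6), -1)) = Mul(Add(8, V), Pow(Add(6, V), -1)) = Mul(Pow(Add(6, V), -1), Add(8, V)))
Function('D')(S, o) = Add(Rational(-2, 9), Mul(Rational(1, 9), Pow(S, 2)), Mul(Rational(5, 3), S, o)) (Function('D')(S, o) = Add(Mul(Mul(Mul(Pow(Add(6, -3), -1), Add(8, -3)), S), o), Add(Rational(-2, 9), Mul(Rational(1, 9), Pow(S, 2)))) = Add(Mul(Mul(Mul(Pow(3, -1), 5), S), o), Add(Rational(-2, 9), Mul(Rational(1, 9), Pow(S, 2)))) = Add(Mul(Mul(Mul(Rational(1, 3), 5), S), o), Add(Rational(-2, 9), Mul(Rational(1, 9), Pow(S, 2)))) = Add(Mul(Mul(Rational(5, 3), S), o), Add(Rational(-2, 9), Mul(Rational(1, 9), Pow(S, 2)))) = Add(Mul(Rational(5, 3), S, o), Add(Rational(-2, 9), Mul(Rational(1, 9), Pow(S, 2)))) = Add(Rational(-2, 9), Mul(Rational(1, 9), Pow(S, 2)), Mul(Rational(5, 3), S, o)))
Mul(Add(Function('D')(-32, 37), 2188), Add(4171, -4789)) = Mul(Add(Add(Rational(-2, 9), Mul(Rational(1, 9), Pow(-32, 2)), Mul(Rational(5, 3), -32, 37)), 2188), Add(4171, -4789)) = Mul(Add(Add(Rational(-2, 9), Mul(Rational(1, 9), 1024), Rational(-5920, 3)), 2188), -618) = Mul(Add(Add(Rational(-2, 9), Rational(1024, 9), Rational(-5920, 3)), 2188), -618) = Mul(Add(Rational(-16738, 9), 2188), -618) = Mul(Rational(2954, 9), -618) = Rational(-608524, 3)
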